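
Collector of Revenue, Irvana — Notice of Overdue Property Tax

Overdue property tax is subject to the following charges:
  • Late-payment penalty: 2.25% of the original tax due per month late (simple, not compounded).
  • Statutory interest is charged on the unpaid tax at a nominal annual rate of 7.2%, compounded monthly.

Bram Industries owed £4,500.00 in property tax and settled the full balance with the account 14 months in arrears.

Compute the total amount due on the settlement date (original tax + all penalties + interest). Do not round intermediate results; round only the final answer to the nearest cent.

Late-payment penalty = 2.25% × £4,500.00 × 14 mo = £1,417.50
Interest (7.2%/yr ÷ 12 = 0.6%/month): £4,500.00 × ((1 + 0.006)^14 − 1) = £393.1017…
Total = £4,500.00 + £1,417.5000 + £393.1017… = £6,310.60

£6,310.60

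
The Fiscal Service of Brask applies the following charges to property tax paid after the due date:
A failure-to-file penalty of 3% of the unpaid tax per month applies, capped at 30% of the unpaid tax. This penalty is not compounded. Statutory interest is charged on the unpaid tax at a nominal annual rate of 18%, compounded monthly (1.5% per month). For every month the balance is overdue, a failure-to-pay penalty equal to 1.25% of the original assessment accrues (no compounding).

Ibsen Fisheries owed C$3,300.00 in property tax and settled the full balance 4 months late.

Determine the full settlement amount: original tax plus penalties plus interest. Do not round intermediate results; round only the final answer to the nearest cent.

Failure-to-file: 4 × 3% × C$3,300.00 = C$396.00 (under the 30% cap)
Failure-to-pay penalty = 1.25% × C$3,300.00 × 4 mo = C$165.00
Interest: C$3,300.00 × ((1 + 0.015)^4 − 1) = C$3,300.00 × 0.0613636… = C$202.4997…
Total = C$3,300.00 + C$561.0000 + C$202.4997… = C$4,063.50

C$4,063.50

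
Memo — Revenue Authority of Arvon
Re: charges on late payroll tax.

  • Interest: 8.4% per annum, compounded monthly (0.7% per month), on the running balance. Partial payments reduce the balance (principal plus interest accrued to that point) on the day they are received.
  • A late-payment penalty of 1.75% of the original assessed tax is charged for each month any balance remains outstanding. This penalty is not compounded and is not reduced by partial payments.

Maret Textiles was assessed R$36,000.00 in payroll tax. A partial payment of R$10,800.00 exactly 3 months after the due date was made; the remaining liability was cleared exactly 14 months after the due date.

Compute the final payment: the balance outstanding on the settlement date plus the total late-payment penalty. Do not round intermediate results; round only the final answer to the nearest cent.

Balance at month 3: R$36,000.0000 × (1 + 0.007)^3 = R$36,761.3043…
After R$10,800.00 payment: R$36,761.3043… − R$10,800.00 = R$25,961.3043…
Balance at month 14: R$25,961.3043… × (1 + 0.007)^11 = R$28,031.7806…
Penalty: 14 × 1.75% × R$36,000.00 = R$8,820.00
Final settlement = outstanding balance + penalty = R$28,031.7806… + R$8,820.00 = R$36,851.78

R$36,851.78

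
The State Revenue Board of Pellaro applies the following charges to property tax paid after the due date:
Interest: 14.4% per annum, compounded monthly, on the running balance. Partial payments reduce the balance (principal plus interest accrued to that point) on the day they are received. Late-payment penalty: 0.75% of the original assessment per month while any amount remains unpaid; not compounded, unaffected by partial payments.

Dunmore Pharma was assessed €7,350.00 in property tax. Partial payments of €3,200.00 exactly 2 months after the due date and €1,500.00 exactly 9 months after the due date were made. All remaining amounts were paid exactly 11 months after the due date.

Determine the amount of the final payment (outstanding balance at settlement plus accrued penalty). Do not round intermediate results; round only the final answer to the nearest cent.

€3,888.06

Monthly rate = 14.4% ÷ 12 = 1.2%
Balance at month 2: €7,350.0000 × (1 + 0.012)^2 = €7,527.4584
After €3,200.00 payment: €7,527.4584 − €3,200.00 = €4,327.4584
Balance at month 9: €4,327.4584 × (1 + 0.012)^7 = €4,704.3160…
After €1,500.00 payment: €4,704.3160… − €1,500.00 = €3,204.3160…
Balance at month 11: €3,204.3160… × (1 + 0.012)^2 = €3,281.6810…
Penalty: 11 × 0.75% × €7,350.00 = €606.38…
Final settlement = outstanding balance + penalty = €3,281.6810… + €606.38… = €3,888.06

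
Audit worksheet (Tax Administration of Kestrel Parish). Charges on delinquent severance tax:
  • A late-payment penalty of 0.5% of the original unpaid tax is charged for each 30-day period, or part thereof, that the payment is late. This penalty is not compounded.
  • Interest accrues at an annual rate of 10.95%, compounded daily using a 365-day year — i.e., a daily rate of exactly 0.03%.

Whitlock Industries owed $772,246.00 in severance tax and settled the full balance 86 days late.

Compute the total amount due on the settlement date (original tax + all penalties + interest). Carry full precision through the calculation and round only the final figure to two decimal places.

$804,009.81

Penalty periods: ⌈86/30⌉ = 3; penalty = 3 × 0.5% × $772,246.00 = $11,583.69
Interest: $772,246.00 × ((1 + 0.0003)^86 − 1) = $772,246.00 × 0.02613173… = $20,180.1243…
Total = $772,246.00 + $11,583.6900 + $20,180.1243… = $804,009.81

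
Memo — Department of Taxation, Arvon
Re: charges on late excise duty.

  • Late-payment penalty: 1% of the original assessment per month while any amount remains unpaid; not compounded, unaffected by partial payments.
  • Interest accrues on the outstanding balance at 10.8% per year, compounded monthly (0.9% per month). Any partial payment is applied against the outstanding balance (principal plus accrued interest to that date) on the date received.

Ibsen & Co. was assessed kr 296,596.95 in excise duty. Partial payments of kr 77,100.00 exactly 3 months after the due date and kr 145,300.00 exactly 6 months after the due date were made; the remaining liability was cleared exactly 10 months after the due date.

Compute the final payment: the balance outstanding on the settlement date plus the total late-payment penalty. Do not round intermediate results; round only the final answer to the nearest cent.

Balance at month 3: kr 296,596.9500 × (1 + 0.009)^3 = kr 304,677.3569…
After kr 77,100.00 payment: kr 304,677.3569… − kr 77,100.00 = kr 227,577.3569…
Balance at month 6: kr 227,577.3569… × (1 + 0.009)^3 = kr 233,777.4128…
After kr 145,300.00 payment: kr 233,777.4128… − kr 145,300.00 = kr 88,477.4128…
Balance at month 10: kr 88,477.4128… × (1 + 0.009)^4 = kr 91,705.8582…
Penalty: 10 × 1% × kr 296,596.95 = kr 29,659.70…
Final settlement = outstanding balance + penalty = kr 91,705.8582… + kr 29,659.70… = kr 121,365.55

kr 121,365.55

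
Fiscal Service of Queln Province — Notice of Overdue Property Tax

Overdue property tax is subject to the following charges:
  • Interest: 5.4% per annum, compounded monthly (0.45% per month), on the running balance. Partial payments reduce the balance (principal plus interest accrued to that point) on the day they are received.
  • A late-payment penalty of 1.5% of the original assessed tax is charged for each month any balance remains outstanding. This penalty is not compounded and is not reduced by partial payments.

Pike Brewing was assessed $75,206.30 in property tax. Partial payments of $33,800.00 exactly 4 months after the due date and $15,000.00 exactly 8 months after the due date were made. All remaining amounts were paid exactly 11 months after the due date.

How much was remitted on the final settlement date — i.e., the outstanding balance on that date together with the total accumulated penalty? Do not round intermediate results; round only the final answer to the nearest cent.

Balance at month 4: $75,206.3000 × (1 + 0.0045)^4 = $76,569.1784…
After $33,800.00 payment: $76,569.1784… − $33,800.00 = $42,769.1784…
Balance at month 8: $42,769.1784… × (1 + 0.0045)^4 = $43,544.2357…
After $15,000.00 payment: $43,544.2357… − $15,000.00 = $28,544.2357…
Balance at month 11: $28,544.2357… × (1 + 0.0045)^3 = $28,931.3195…
Penalty: 11 × 1.5% × $75,206.30 = $12,409.04…
Final settlement = outstanding balance + penalty = $28,931.3195… + $12,409.04… = $41,340.36

$41,340.36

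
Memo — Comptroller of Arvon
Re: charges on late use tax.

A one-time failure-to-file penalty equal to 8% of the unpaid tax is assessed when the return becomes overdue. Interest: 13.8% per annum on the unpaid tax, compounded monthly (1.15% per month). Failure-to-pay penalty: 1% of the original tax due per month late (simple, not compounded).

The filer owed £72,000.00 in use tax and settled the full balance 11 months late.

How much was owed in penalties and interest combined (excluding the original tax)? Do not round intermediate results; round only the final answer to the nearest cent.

Failure-to-file penalty: 8% × £72,000.00 = £5,760.00
Failure-to-pay penalty: 11 × 1% × £72,000.00 = £7,920.00
Interest: £72,000.00 × ((1 + 0.0115)^11 − 1) = £72,000.00 × 0.1340306… = £9,650.2003…
Penalties + interest = £13,680.0000 + £9,650.2003… = £23,330.20

£23,330.20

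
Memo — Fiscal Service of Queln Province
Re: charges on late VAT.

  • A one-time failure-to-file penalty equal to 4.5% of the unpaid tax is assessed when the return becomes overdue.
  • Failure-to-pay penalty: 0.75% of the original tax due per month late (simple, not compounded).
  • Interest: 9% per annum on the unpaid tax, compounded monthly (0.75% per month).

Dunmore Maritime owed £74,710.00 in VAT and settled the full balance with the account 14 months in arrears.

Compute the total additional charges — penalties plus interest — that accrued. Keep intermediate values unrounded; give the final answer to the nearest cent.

£19,445.18

Failure-to-file penalty: 4.5% × £74,710.00 = £3,361.95
Failure-to-pay penalty: 14 × 0.75% × £74,710.00 = £7,844.55
Interest: £74,710.00 × ((1 + 0.0075)^14 − 1) = £74,710.00 × 0.1102755… = £8,238.6847…
Penalties + interest = £11,206.5000 + £8,238.6847… = £19,445.18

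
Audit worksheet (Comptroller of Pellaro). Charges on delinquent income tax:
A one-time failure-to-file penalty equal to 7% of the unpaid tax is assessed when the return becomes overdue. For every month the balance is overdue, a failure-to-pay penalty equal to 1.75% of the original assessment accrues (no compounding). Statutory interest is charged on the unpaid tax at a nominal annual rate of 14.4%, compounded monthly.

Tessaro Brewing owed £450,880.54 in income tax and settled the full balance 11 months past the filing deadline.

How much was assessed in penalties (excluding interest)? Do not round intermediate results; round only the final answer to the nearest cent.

£118,356.14

Failure-to-file penalty: 7% × £450,880.54 = £31,561.64…
Failure-to-pay penalty: 11 × 1.75% × £450,880.54 = £86,794.50…
Total penalty = £31,561.64… + £86,794.50… = £118,356.14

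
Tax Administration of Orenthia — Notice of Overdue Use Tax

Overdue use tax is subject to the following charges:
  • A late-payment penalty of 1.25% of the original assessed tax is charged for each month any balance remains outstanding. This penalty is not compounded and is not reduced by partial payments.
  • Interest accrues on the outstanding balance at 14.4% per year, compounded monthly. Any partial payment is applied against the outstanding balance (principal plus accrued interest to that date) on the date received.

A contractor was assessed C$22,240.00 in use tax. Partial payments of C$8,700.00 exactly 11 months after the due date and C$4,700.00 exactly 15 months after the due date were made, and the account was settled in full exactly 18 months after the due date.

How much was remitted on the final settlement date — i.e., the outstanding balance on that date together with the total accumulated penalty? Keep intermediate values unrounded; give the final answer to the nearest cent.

C$18,241.77

Monthly rate = 14.4% ÷ 12 = 1.2%
Balance at month 11: C$22,240.0000 × (1 + 0.012)^11 = C$25,358.3166…
After C$8,700.00 payment: C$25,358.3166… − C$8,700.00 = C$16,658.3166…
Balance at month 15: C$16,658.3166… × (1 + 0.012)^4 = C$17,472.4241…
After C$4,700.00 payment: C$17,472.4241… − C$4,700.00 = C$12,772.4241…
Balance at month 18: C$12,772.4241… × (1 + 0.012)^3 = C$13,237.7711…
Penalty: 18 × 1.25% × C$22,240.00 = C$5,004.00
Final settlement = outstanding balance + penalty = C$13,237.7711… + C$5,004.00 = C$18,241.77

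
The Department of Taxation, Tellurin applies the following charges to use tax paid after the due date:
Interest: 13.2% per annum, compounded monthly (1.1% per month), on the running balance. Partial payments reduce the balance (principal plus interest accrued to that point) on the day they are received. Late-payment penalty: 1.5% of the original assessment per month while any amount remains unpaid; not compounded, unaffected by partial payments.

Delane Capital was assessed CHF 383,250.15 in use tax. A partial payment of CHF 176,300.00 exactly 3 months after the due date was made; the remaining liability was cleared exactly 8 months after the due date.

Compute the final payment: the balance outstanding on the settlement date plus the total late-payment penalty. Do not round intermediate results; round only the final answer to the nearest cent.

CHF 278,081.41

Balance at month 3: CHF 383,250.1500 × (1 + 0.011)^3 = CHF 396,037.0349…
After CHF 176,300.00 payment: CHF 396,037.0349… − CHF 176,300.00 = CHF 219,737.0349…
Balance at month 8: CHF 219,737.0349… × (1 + 0.011)^5 = CHF 232,091.3944…
Penalty: 8 × 1.5% × CHF 383,250.15 = CHF 45,990.02…
Final settlement = outstanding balance + penalty = CHF 232,091.3944… + CHF 45,990.02… = CHF 278,081.41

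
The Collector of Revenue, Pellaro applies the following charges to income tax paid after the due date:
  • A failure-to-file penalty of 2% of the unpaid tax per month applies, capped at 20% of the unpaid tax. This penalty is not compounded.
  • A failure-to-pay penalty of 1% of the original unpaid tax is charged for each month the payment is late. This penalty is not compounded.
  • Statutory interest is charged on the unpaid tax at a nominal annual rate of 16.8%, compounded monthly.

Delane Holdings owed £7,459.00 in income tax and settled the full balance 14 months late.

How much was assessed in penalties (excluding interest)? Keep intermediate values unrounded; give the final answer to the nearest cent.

Failure-to-file: 14 × 2% × £7,459.00 = £2,088.52, capped at 20% × £7,459.00 = £1,491.80
Failure-to-pay penalty = 1% × £7,459.00 × 14 mo = £1,044.26
Total penalty = £1,491.80 + £1,044.26 = £2,536.06

£2,536.06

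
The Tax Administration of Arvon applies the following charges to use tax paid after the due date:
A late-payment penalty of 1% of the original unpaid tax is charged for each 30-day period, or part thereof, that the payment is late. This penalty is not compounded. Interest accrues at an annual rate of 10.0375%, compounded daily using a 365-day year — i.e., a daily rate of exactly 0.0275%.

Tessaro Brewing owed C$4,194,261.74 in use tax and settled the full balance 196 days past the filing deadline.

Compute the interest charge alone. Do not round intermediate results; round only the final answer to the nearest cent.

C$232,241.47

Interest: C$4,194,261.74 × ((1 + 0.000275)^196 − 1) = C$4,194,261.74 × 0.05537124… = C$232,241.4682…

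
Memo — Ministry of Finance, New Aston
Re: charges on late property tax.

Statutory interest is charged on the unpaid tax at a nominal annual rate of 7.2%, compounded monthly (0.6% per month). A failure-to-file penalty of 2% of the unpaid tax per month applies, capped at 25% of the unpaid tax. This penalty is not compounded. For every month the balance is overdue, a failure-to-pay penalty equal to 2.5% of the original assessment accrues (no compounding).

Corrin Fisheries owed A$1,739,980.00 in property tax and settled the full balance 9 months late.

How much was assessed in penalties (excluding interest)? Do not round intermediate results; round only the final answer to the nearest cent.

Failure-to-file: 9 × 2% × A$1,739,980.00 = A$313,196.40 (under the 25% cap)
Failure-to-pay penalty = 2.5% × A$1,739,980.00 × 9 mo = A$391,495.50
Total penalty = A$313,196.40 + A$391,495.50 = A$704,691.90

A$704,691.90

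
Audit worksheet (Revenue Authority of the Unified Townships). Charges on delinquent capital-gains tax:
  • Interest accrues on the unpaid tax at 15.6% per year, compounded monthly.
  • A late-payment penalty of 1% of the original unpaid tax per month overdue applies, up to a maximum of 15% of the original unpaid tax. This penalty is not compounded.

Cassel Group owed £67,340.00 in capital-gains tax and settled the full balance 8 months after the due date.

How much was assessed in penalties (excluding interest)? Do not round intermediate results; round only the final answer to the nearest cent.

Penalty: 8 × 1% × £67,340.00 = £5,387.20 (below the 15% cap of £10,101.00)

£5,387.20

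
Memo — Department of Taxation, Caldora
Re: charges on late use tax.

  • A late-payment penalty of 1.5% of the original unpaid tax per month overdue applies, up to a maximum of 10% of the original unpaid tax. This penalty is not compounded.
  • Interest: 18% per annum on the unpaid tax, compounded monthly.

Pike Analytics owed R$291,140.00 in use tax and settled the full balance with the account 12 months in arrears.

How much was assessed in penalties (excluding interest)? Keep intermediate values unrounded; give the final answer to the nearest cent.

Penalty (uncapped): 12 × 1.5% × R$291,140.00 = R$52,405.20; cap = 10% × R$291,140.00 = R$29,114.00 → penalty = R$29,114.00

R$29,114.00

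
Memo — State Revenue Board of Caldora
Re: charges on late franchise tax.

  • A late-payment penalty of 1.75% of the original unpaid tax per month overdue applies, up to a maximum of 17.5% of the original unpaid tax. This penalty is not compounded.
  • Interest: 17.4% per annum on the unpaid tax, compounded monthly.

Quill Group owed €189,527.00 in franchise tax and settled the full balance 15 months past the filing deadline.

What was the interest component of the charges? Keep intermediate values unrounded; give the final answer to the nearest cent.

Interest (17.4%/yr ÷ 12 = 1.45%/month): €189,527.00 × ((1 + 0.0145)^15 − 1) = €45,680.8753…

€45,680.88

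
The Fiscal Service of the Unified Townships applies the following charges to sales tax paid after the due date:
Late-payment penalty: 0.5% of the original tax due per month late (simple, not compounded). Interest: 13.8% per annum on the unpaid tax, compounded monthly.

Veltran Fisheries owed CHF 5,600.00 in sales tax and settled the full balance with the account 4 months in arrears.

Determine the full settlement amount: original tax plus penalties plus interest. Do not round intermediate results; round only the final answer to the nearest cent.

Late-payment penalty: 4 × 0.5% × CHF 5,600.00 = CHF 112.00
Interest (13.8%/yr ÷ 12 = 1.15%/month): CHF 5,600.00 × ((1 + 0.0115)^4 − 1) = CHF 262.0778…
Total = CHF 5,600.00 + CHF 112.0000 + CHF 262.0778… = CHF 5,974.08

CHF 5,974.08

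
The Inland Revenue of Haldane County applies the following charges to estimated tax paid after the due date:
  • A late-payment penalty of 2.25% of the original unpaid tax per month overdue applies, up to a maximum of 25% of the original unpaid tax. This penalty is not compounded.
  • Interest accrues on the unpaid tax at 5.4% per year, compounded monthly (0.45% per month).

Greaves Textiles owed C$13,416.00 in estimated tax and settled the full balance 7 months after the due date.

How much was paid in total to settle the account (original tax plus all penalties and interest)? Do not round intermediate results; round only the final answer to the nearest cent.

Penalty: 7 × 2.25% × C$13,416.00 = C$2,113.02 (below the 25% cap of C$3,354.00)
Interest: C$13,416.00 × ((1 + 0.0045)^7 − 1) = C$13,416.00 × 0.0319285… = C$428.3521…
Total = C$13,416.00 + C$2,113.0200 + C$428.3521… = C$15,957.37

C$15,957.37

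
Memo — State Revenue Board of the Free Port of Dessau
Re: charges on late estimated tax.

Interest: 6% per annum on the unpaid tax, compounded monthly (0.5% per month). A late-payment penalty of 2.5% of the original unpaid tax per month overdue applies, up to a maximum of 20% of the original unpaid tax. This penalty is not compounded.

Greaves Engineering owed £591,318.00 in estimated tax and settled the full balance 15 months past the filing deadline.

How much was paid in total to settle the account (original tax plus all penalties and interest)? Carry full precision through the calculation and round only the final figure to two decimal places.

Penalty (uncapped): 15 × 2.5% × £591,318.00 = £221,744.25; cap = 20% × £591,318.00 = £118,263.60 → penalty = £118,263.60
Interest: £591,318.00 × ((1 + 0.005)^15 − 1) = £591,318.00 × 0.0776827… = £45,935.2010…
Total = £591,318.00 + £118,263.6000 + £45,935.2010… = £755,516.80

£755,516.80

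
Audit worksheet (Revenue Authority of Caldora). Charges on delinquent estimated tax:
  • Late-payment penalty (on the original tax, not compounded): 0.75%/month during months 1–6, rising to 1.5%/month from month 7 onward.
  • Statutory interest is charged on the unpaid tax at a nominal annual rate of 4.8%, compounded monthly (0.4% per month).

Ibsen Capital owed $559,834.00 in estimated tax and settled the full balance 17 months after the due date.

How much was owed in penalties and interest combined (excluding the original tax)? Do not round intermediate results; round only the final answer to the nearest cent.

$156,876.76

Penalty, months 1–6: 6 × 0.75% × $559,834.00 = $25,192.53
Penalty, months 7–17: 11 × 1.5% × $559,834.00 = $92,372.61
Interest: $559,834.00 × ((1 + 0.004)^17 − 1) = $559,834.00 × 0.0702201… = $39,311.6194…
Penalties + interest = $117,565.1400 + $39,311.6194… = $156,876.76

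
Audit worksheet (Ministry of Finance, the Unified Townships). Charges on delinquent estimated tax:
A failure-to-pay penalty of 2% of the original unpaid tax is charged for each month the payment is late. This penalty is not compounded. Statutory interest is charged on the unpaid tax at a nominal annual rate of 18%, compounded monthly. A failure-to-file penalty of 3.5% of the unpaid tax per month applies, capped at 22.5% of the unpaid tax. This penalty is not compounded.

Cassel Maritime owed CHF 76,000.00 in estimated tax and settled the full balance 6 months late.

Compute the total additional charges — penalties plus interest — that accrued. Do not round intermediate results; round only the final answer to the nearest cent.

CHF 32,181.69

Failure-to-file: 6 × 3.5% × CHF 76,000.00 = CHF 15,960.00 (under the 22.5% cap)
Failure-to-pay penalty = 2% × CHF 76,000.00 × 6 mo = CHF 9,120.00
Interest (18%/yr ÷ 12 = 1.5%/month): CHF 76,000.00 × ((1 + 0.015)^6 − 1) = CHF 7,101.6881…
Penalties + interest = CHF 25,080.0000 + CHF 7,101.6881… = CHF 32,181.69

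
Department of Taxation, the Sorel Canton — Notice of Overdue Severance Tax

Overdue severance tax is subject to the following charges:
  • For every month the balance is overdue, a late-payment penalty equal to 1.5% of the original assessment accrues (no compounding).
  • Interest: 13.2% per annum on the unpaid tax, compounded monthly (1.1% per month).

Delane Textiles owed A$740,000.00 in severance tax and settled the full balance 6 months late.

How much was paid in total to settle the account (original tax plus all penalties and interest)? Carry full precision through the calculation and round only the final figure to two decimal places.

Late-payment penalty: 6 × 1.5% × A$740,000.00 = A$66,600.00
Interest: A$740,000.00 × ((1 + 0.011)^6 − 1) = A$740,000.00 × 0.0678418… = A$50,202.9620…
Total = A$740,000.00 + A$66,600.0000 + A$50,202.9620… = A$856,802.96

A$856,802.96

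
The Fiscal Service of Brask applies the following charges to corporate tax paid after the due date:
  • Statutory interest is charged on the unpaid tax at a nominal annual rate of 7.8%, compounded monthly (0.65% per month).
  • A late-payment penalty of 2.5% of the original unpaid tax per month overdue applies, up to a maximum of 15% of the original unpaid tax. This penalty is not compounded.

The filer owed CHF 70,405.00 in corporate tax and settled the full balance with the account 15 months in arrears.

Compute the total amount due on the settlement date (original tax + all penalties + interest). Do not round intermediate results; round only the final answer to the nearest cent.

CHF 88,151.54

Penalty (uncapped): 15 × 2.5% × CHF 70,405.00 = CHF 26,401.88…; cap = 15% × CHF 70,405.00 = CHF 10,560.75 → penalty = CHF 10,560.75
Interest: CHF 70,405.00 × ((1 + 0.0065)^15 − 1) = CHF 70,405.00 × 0.1020637… = CHF 7,185.7931…
Total = CHF 70,405.00 + CHF 10,560.7500 + CHF 7,185.7931… = CHF 88,151.54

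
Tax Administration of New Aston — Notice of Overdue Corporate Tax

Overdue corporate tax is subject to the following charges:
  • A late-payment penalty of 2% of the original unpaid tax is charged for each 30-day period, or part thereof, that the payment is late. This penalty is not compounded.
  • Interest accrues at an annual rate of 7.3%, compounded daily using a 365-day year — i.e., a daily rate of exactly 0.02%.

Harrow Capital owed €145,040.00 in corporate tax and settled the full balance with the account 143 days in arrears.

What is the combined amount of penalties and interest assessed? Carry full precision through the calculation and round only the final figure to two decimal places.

Penalty periods: ⌈143/30⌉ = 5; penalty = 5 × 2% × €145,040.00 = €14,504.00
Interest: €145,040.00 × ((1 + 0.0002)^143 − 1) = €145,040.00 × 0.02900996… = €4,207.6052…
Penalties + interest = €14,504.0000 + €4,207.6052… = €18,711.61

€18,711.61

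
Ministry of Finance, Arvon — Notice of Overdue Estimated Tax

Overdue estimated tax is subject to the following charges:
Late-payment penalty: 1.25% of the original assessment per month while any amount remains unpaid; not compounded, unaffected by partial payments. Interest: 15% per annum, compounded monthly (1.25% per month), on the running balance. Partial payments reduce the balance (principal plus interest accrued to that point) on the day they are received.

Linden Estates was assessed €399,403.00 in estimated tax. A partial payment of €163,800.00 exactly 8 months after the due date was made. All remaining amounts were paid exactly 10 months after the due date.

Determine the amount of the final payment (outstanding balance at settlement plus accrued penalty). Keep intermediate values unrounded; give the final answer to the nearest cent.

Balance at month 8: €399,403.0000 × (1 + 0.0125)^8 = €441,135.0623…
After €163,800.00 payment: €441,135.0623… − €163,800.00 = €277,335.0623…
Balance at month 10: €277,335.0623… × (1 + 0.0125)^2 = €284,311.7724…
Penalty: 10 × 1.25% × €399,403.00 = €49,925.38…
Final settlement = outstanding balance + penalty = €284,311.7724… + €49,925.38… = €334,237.15

€334,237.15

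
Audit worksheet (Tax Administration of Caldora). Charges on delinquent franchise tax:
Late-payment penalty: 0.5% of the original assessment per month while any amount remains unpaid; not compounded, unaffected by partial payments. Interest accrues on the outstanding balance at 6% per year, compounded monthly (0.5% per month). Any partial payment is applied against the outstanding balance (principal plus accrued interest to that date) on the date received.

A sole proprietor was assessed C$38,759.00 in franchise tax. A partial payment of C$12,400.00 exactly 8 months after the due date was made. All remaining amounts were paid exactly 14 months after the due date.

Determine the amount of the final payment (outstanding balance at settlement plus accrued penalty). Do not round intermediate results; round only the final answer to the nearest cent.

Balance at month 8: C$38,759.0000 × (1 + 0.005)^8 = C$40,336.7643…
After C$12,400.00 payment: C$40,336.7643… − C$12,400.00 = C$27,936.7643…
Balance at month 14: C$27,936.7643… × (1 + 0.005)^6 = C$28,785.4136…
Penalty: 14 × 0.5% × C$38,759.00 = C$2,713.13
Final settlement = outstanding balance + penalty = C$28,785.4136… + C$2,713.13 = C$31,498.54

C$31,498.54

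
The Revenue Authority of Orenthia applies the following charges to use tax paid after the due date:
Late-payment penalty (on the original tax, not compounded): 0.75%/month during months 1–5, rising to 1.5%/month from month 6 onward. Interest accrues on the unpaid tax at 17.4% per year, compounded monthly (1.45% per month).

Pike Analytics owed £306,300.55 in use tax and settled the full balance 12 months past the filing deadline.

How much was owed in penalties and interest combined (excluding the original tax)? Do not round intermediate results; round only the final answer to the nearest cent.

£101,406.80

Penalty, months 1–5: 5 × 0.75% × £306,300.55 = £11,486.27…
Penalty, months 6–12: 7 × 1.5% × £306,300.55 = £32,161.56…
Interest: £306,300.55 × ((1 + 0.0145)^12 − 1) = £306,300.55 × 0.1885696… = £57,758.9708…
Penalties + interest = £43,647.8284… + £57,758.9708… = £101,406.80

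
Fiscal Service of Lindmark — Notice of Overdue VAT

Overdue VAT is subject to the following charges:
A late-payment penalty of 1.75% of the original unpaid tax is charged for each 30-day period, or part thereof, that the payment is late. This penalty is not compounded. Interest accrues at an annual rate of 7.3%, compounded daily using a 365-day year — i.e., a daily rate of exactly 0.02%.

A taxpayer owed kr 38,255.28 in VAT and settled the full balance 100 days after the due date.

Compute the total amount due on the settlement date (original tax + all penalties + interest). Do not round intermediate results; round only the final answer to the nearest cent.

kr 41,705.88

Penalty periods: ⌈100/30⌉ = 4; penalty = 4 × 1.75% × kr 38,255.28 = kr 2,677.87…
Interest: kr 38,255.28 × ((1 + 0.0002)^100 − 1) = kr 38,255.28 × 0.02019930… = kr 772.7299…
Total = kr 38,255.28 + kr 2,677.8696 + kr 772.7299… = kr 41,705.88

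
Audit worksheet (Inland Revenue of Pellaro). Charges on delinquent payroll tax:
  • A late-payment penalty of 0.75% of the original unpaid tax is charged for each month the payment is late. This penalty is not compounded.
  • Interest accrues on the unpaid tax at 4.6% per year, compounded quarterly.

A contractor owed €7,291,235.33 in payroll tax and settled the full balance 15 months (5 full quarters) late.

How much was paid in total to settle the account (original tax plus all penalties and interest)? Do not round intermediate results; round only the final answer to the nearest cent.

Late-payment penalty = 0.75% × €7,291,235.33 × 15 mo = €820,263.97…
Interest (4.6%/yr ÷ 4 = 1.15%/quarter): €7,291,235.33 × ((1 + 0.0115)^5 − 1) = €429,000.2199…
Total = €7,291,235.33 + €820,263.9746… + €429,000.2199… = €8,540,499.52

€8,540,499.52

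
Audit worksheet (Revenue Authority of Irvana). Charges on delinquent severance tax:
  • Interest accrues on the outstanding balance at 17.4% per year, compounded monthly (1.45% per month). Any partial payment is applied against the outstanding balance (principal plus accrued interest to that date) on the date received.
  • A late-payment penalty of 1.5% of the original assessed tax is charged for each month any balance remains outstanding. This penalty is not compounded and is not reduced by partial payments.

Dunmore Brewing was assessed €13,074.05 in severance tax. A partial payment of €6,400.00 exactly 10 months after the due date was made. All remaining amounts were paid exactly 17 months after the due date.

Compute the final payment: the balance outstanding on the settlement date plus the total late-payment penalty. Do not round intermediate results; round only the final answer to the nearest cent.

€12,954.51

Balance at month 10: €13,074.0500 × (1 + 0.0145)^10 = €15,098.3906…
After €6,400.00 payment: €15,098.3906… − €6,400.00 = €8,698.3906…
Balance at month 17: €8,698.3906… × (1 + 0.0145)^7 = €9,620.6245…
Penalty: 17 × 1.5% × €13,074.05 = €3,333.88…
Final settlement = outstanding balance + penalty = €9,620.6245… + €3,333.88… = €12,954.51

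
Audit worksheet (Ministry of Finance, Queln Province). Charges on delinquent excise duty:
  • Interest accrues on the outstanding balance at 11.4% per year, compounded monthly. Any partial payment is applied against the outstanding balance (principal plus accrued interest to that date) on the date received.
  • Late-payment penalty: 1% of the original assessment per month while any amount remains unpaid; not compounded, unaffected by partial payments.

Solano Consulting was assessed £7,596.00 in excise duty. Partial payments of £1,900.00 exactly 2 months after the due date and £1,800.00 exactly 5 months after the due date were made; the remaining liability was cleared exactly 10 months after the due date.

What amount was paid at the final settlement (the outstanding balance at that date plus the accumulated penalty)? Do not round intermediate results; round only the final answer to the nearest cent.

£5,172.43

Monthly rate = 11.4% ÷ 12 = 0.95%
Balance at month 2: £7,596.0000 × (1 + 0.0095)^2 = £7,741.0095…
After £1,900.00 payment: £7,741.0095… − £1,900.00 = £5,841.0095…
Balance at month 5: £5,841.0095… × (1 + 0.0095)^3 = £6,009.0648…
After £1,800.00 payment: £6,009.0648… − £1,800.00 = £4,209.0648…
Balance at month 10: £4,209.0648… × (1 + 0.0095)^5 = £4,412.8303…
Penalty: 10 × 1% × £7,596.00 = £759.60
Final settlement = outstanding balance + penalty = £4,412.8303… + £759.60 = £5,172.43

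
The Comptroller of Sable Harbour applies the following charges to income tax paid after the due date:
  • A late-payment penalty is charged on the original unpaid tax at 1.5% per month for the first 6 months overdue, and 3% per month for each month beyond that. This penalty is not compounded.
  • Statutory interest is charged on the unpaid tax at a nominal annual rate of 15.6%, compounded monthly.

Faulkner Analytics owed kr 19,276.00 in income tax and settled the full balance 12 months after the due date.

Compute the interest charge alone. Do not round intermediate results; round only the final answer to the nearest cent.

Interest (15.6%/yr ÷ 12 = 1.3%/month): kr 19,276.00 × ((1 + 0.013)^12 − 1) = kr 3,231.6556…

kr 3,231.66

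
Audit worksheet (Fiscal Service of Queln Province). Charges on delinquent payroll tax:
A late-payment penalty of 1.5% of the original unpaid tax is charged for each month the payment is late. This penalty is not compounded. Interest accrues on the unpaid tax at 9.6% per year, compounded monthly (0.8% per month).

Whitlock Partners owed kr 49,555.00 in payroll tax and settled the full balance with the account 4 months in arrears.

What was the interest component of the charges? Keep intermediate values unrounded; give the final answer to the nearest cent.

Interest: kr 49,555.00 × ((1 + 0.008)^4 − 1) = kr 49,555.00 × 0.0323861… = kr 1,604.8908…

kr 1,604.89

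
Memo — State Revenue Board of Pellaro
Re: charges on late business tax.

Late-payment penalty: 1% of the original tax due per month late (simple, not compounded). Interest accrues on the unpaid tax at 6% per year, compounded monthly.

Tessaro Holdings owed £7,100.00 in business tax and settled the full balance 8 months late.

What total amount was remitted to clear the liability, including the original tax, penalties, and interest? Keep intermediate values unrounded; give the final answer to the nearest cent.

£7,957.02

Late-payment penalty = 1% × £7,100.00 × 8 mo = £568.00
Interest (6%/yr ÷ 12 = 0.5%/month): £7,100.00 × ((1 + 0.005)^8 − 1) = £289.0200…
Total = £7,100.00 + £568.0000 + £289.0200… = £7,957.02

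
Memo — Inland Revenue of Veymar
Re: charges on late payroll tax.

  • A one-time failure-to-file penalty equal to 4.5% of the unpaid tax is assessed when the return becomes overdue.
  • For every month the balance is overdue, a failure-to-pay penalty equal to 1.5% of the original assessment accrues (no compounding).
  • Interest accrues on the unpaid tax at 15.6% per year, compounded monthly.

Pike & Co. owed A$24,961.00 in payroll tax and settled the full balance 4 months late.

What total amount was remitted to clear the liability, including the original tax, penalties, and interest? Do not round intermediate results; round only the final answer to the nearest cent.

Failure-to-file penalty: 4.5% × A$24,961.00 = A$1,123.25…
Failure-to-pay penalty: 4 × 1.5% × A$24,961.00 = A$1,497.66
Interest (15.6%/yr ÷ 12 = 1.3%/month): A$24,961.00 × ((1 + 0.013)^4 − 1) = A$1,323.5025…
Total = A$24,961.00 + A$2,620.9050 + A$1,323.5025… = A$28,905.41

A$28,905.41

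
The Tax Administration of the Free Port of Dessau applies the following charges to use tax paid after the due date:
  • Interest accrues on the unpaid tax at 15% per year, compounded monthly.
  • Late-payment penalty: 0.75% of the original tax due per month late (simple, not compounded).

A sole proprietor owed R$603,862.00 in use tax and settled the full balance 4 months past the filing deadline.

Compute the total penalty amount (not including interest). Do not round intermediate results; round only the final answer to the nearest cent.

R$18,115.86

Late-payment penalty = 0.75% × R$603,862.00 × 4 mo = R$18,115.86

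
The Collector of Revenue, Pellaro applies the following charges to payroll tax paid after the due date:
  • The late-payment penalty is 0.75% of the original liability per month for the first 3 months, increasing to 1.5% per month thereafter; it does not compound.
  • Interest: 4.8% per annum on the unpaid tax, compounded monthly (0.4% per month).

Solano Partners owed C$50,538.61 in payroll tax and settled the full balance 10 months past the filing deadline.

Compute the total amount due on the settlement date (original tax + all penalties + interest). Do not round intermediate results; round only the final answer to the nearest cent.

Penalty, months 1–3: 3 × 0.75% × C$50,538.61 = C$1,137.12…
Penalty, months 4–10: 7 × 1.5% × C$50,538.61 = C$5,306.55…
Interest: C$50,538.61 × ((1 + 0.004)^10 − 1) = C$50,538.61 × 0.0407277… = C$2,058.3231…
Total = C$50,538.61 + C$6,443.6728… + C$2,058.3231… = C$59,040.61

C$59,040.61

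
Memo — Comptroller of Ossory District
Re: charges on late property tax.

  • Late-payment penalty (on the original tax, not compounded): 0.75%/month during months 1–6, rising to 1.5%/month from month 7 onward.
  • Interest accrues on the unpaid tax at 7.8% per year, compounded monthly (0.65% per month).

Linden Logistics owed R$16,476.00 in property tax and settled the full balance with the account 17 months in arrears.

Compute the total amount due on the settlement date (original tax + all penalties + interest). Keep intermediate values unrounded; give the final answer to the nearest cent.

R$21,854.38

Penalty, months 1–6: 6 × 0.75% × R$16,476.00 = R$741.42
Penalty, months 7–17: 11 × 1.5% × R$16,476.00 = R$2,718.54
Interest: R$16,476.00 × ((1 + 0.0065)^17 − 1) = R$16,476.00 × 0.1164371… = R$1,918.4171…
Total = R$16,476.00 + R$3,459.9600 + R$1,918.4171… = R$21,854.38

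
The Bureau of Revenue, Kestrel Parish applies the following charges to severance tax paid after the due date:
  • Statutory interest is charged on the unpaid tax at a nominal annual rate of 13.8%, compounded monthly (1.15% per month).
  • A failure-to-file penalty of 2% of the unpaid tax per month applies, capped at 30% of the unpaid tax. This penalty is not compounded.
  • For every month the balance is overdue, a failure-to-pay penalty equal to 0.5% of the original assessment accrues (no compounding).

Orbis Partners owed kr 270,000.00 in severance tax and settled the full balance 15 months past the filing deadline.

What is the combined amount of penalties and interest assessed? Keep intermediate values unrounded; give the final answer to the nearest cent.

kr 151,767.74

Failure-to-file: 15 × 2% × kr 270,000.00 = kr 81,000.00, capped at 30% × kr 270,000.00 = kr 81,000.00
Failure-to-pay penalty = 0.5% × kr 270,000.00 × 15 mo = kr 20,250.00
Interest: kr 270,000.00 × ((1 + 0.0115)^15 − 1) = kr 270,000.00 × 0.1871027… = kr 50,517.7392…
Penalties + interest = kr 101,250.0000 + kr 50,517.7392… = kr 151,767.74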